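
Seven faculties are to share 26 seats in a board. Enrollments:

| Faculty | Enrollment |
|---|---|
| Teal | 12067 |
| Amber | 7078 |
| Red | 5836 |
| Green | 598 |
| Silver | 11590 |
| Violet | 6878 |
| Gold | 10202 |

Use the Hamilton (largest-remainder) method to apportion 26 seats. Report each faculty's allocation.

Teal 6, Amber 3, Red 3, Green 0, Silver 6, Violet 3, Gold 5

Standard divisor: 54249 ÷ 26 ≈ 2086.5.
Standard quotas: Teal 5.7834, Amber 3.3923, Red 2.7970, Green 0.2866, Silver 5.5548, Violet 3.2964, Gold 4.8895.
Lower quotas: Teal 5, Amber 3, Red 2, Green 0, Silver 5, Violet 3, Gold 4 (sum 22, leaving 4 seats).
Remainders in descending order: Gold 0.8895, Red 0.7970, Teal 0.7834, Silver 0.5548, Amber 0.3923, Violet 0.2964, Green 0.2866.
Largest remainders: Gold, Red, Teal, Silver receive the extra seats.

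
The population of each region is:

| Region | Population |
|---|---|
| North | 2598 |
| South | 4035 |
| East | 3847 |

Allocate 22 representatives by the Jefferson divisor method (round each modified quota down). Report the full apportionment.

North 5, South 9, East 8

Standard divisor 10480/22 ≈ 476.364; standard quotas: North 5.454, South 8.470, East 8.076.
Rounding down gives 5, 8, 8 = 21 seats, so the divisor must be adjusted.
With modified divisor 440: modified quotas North 5.905, South 9.170, East 8.743.
Rounding down: North 5, South 9, East 8 (total 22).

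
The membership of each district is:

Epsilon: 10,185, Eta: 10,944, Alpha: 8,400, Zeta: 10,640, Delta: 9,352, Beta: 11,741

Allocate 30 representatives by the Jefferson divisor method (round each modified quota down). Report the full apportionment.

Standard divisor 61262/30 ≈ 2042.067; standard quotas: Epsilon 4.988, Eta 5.359, Alpha 4.113, Zeta 5.210, Delta 4.580, Beta 5.750.
Rounding down gives 4, 5, 4, 5, 4, 5 = 27 seats, so the divisor must be adjusted.
With modified divisor 1850: modified quotas Epsilon 5.505, Eta 5.916, Alpha 4.541, Zeta 5.751, Delta 5.055, Beta 6.346.
Rounding down: Epsilon 5, Eta 5, Alpha 4, Zeta 5, Delta 5, Beta 6 (total 30).

Epsilon 5; Eta 5; Alpha 4; Zeta 5; Delta 5; Beta 6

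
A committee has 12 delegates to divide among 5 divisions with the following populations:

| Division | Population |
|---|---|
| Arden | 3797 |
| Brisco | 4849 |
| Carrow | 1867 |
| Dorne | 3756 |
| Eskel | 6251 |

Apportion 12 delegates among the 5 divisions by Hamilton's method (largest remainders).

Arden 2, Brisco 3, Carrow 1, Dorne 2, Eskel 4

The standard divisor is 20520/12 = 1710.
Standard quotas: Arden 2.2205, Brisco 2.8357, Carrow 1.0918, Dorne 2.1965, Eskel 3.6556.
Lower quotas: Arden 2, Brisco 2, Carrow 1, Dorne 2, Eskel 3 (sum 10, leaving 2 seats).
Remainders in descending order: Brisco 0.8357, Eskel 0.6556, Arden 0.2205, Dorne 0.1965, Carrow 0.0918.
The surplus seats go to Brisco, Eskel.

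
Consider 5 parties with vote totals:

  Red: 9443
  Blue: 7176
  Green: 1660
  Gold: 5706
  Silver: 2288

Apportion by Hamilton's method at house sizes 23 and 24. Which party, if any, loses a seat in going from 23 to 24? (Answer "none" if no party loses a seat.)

Green

At 23 seats: Red 8, Blue 6, Green 2, Gold 5, Silver 2.
At 24 seats: Red 9, Blue 7, Green 1, Gold 5, Silver 2.
Green drops from 2 to 1.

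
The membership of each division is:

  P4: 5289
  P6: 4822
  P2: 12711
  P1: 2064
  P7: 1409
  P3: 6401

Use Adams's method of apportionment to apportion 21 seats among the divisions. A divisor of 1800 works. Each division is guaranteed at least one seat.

With modified divisor 1800: modified quotas P4 2.938, P6 2.679, P2 7.062, P1 1.147, P7 0.783, P3 3.556.
Rounding up: P4 3, P6 3, P2 8, P1 2, P7 1, P3 4 (total 21).

P4: 3, P6: 3, P2: 8, P1: 2, P7: 1, P3: 4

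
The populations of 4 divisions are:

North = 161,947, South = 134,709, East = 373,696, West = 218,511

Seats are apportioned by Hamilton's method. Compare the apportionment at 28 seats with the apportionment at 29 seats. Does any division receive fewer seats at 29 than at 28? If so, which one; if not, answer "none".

At 28 seats: North 5, South 4, East 12, West 7.
At 29 seats: North 5, South 5, East 12, West 7.
No division's allocation decreased.

none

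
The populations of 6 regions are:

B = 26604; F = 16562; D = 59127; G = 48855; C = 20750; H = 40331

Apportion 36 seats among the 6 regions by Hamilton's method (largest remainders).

B 4, F 3, D 10, G 8, C 4, H 7

Standard divisor: 212229 ÷ 36 ≈ 5895.25.
Standard quotas: B 4.5128, F 2.8094, D 10.0296, G 8.2872, C 3.5198, H 6.8413.
Lower quotas: B 4, F 2, D 10, G 8, C 3, H 6 (sum 33, leaving 3 seats).
Remainders in descending order: H 0.8413, F 0.8094, C 0.5198, B 0.5128, G 0.2872, D 0.0296.
The surplus seats go to H, F, C.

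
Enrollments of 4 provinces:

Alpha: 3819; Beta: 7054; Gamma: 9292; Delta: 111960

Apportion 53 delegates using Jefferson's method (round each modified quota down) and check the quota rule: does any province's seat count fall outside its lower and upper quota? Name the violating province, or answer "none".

Standard quotas: Alpha 1.532, Beta 2.830, Gamma 3.727, Delta 44.911.
Jefferson allocation: Alpha 1, Beta 2, Gamma 3, Delta 47.
Delta has quota 44.911 (lower 44, upper 45) but receives 47 — outside the quota interval.

Delta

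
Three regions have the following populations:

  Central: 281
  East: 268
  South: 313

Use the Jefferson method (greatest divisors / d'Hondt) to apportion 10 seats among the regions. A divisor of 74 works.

With modified divisor 74: modified quotas Central 3.797, East 3.622, South 4.230.
Rounding down: Central 3, East 3, South 4 (total 10).

Central 3, East 3, South 4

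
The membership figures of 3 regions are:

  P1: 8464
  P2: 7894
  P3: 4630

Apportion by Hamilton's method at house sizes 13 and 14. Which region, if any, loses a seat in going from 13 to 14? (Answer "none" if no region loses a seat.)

none

At 13 seats: P1 5, P2 5, P3 3.
At 14 seats: P1 6, P2 5, P3 3.
No region's allocation decreased.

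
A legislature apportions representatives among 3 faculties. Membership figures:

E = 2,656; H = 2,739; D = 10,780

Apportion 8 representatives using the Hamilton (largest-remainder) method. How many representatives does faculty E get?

The standard divisor is 16175/8 ≈ 2021.875.
Standard quotas: E 1.3136, H 1.3547, D 5.3317.
Lower quotas: E 1, H 1, D 5 (sum 7, leaving 1 seat).
Remainders in descending order: H 0.3547, D 0.3317, E 0.3136.
Largest remainder: H receives the extra seat.
E receives 1.

1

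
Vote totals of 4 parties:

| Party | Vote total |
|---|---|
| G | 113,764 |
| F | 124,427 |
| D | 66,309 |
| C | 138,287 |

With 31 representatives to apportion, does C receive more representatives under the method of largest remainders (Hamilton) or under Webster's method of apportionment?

Hamilton: G 8, F 9, D 4, C 10.
Webster: G 8, F 9, D 5, C 9.
C gets 10 under Hamilton and 9 under Webster.

Hamilton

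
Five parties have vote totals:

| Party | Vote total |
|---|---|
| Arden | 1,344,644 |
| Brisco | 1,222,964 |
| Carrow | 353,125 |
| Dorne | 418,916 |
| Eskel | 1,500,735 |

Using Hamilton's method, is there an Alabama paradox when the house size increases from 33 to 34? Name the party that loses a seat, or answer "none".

At 33 seats: Arden 9, Brisco 8, Carrow 3, Dorne 3, Eskel 10.
At 34 seats: Arden 9, Brisco 9, Carrow 2, Dorne 3, Eskel 11.
Carrow drops from 3 to 2.

Carrow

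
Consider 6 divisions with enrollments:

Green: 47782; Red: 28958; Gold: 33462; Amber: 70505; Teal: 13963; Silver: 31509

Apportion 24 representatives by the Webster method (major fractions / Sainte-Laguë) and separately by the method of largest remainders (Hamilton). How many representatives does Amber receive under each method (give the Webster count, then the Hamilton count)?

Webster: Green 5, Red 3, Gold 4, Amber 8, Teal 1, Silver 3.
Hamilton: Green 5, Red 3, Gold 4, Amber 7, Teal 2, Silver 3.
Amber gets 8 under Webster and 7 under Hamilton.

8 and 7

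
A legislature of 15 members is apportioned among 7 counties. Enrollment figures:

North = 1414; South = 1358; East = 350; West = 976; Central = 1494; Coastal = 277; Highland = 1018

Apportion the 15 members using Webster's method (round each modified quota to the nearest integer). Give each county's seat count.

Standard divisor 6887/15 ≈ 459.133; standard quotas: North 3.080, South 2.958, East 0.762, West 2.126, Central 3.254, Coastal 0.603, Highland 2.217.
Rounding to the nearest integer gives North 3, South 3, East 1, West 2, Central 3, Coastal 1, Highland 2 — total 15, matching the house size, so no adjustment is needed.

North: 3, South: 3, East: 1, West: 2, Central: 3, Coastal: 1, Highland: 2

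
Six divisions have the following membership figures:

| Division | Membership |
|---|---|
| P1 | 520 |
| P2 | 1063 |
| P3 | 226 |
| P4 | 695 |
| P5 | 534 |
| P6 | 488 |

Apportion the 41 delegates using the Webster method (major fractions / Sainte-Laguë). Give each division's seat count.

Standard divisor 3526/41 ≈ 86; standard quotas: P1 6.047, P2 12.360, P3 2.628, P4 8.081, P5 6.209, P6 5.674.
Rounding to the nearest integer gives P1 6, P2 12, P3 3, P4 8, P5 6, P6 6 — total 41, matching the house size, so no adjustment is needed.

P1 6; P2 12; P3 3; P4 8; P5 6; P6 6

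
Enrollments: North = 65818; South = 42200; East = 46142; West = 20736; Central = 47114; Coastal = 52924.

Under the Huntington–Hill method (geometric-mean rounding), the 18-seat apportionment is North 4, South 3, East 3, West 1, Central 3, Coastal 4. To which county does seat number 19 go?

North

Priority for the next seat is population ÷ (√(s·(s+1))).
Priorities: North 14717.352, South 12182.091, East 13320.048, West 14662.566, Central 13600.640, Coastal 11834.166.
Highest priority: North.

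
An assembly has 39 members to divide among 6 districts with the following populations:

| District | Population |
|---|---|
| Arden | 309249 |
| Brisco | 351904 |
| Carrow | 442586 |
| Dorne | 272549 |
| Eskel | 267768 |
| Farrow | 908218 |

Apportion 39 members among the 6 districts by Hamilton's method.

The standard divisor is 2552274/39 ≈ 65442.923.
Standard quotas: Arden 4.7255, Brisco 5.3773, Carrow 6.7629, Dorne 4.1647, Eskel 4.0916, Farrow 13.8780.
Lower quotas: Arden 4, Brisco 5, Carrow 6, Dorne 4, Eskel 4, Farrow 13 (sum 36, leaving 3 seats).
Remainders in descending order: Farrow 0.8780, Carrow 0.7629, Arden 0.7255, Brisco 0.3773, Dorne 0.1647, Eskel 0.0916.
The surplus seats go to Farrow, Carrow, Arden.

Arden=5, Brisco=5, Carrow=7, Dorne=4, Eskel=4, Farrow=14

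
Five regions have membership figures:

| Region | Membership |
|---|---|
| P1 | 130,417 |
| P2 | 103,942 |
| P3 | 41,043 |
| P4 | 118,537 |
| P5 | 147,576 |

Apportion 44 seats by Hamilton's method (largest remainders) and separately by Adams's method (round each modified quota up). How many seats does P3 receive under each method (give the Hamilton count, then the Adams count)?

3 and 4

Hamilton: P1 11, P2 8, P3 3, P4 10, P5 12.
Adams: P1 10, P2 8, P3 4, P4 10, P5 12.
P3 gets 3 under Hamilton and 4 under Adams.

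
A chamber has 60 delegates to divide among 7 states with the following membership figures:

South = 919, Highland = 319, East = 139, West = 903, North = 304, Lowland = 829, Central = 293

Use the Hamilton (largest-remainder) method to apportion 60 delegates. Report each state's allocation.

The standard divisor is 3706/60 ≈ 61.767.
Standard quotas: South 14.879, Highland 5.165, East 2.250, West 14.620, North 4.922, Lowland 13.421, Central 4.744.
Lower quotas: South 14, Highland 5, East 2, West 14, North 4, Lowland 13, Central 4 (sum 56, leaving 4 seats).
Remainders in descending order: North 0.922, South 0.879, Central 0.744, West 0.620, Lowland 0.421, East 0.250, Highland 0.165.
Largest remainders: North, South, Central, West receive the extra seats.

South: 15; Highland: 5; East: 2; West: 15; North: 5; Lowland: 13; Central: 5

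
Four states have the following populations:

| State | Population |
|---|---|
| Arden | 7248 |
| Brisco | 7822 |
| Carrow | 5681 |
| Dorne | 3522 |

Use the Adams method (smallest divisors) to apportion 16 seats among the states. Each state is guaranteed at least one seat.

Arden: 5; Brisco: 5; Carrow: 4; Dorne: 2

Standard divisor 24273/16 ≈ 1517.062; standard quotas: Arden 4.778, Brisco 5.156, Carrow 3.745, Dorne 2.322.
Rounding up gives 5, 6, 4, 3 = 18 seats, so the divisor must be adjusted.
With modified divisor 1800: modified quotas Arden 4.027, Brisco 4.346, Carrow 3.156, Dorne 1.957.
Rounding up: Arden 5, Brisco 5, Carrow 4, Dorne 2 (total 16).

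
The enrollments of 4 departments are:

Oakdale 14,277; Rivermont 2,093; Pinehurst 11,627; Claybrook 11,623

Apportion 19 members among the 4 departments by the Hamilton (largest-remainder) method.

Total 39620; standard divisor 39620/19 ≈ 2085.263.
Standard quotas: Oakdale 6.8466, Rivermont 1.0037, Pinehurst 5.5758, Claybrook 5.5739.
Lower quotas: Oakdale 6, Rivermont 1, Pinehurst 5, Claybrook 5 (sum 17, leaving 2 seats).
Remainders in descending order: Oakdale 0.8466, Pinehurst 0.5758, Claybrook 0.5739, Rivermont 0.0037.
The surplus seats go to Oakdale, Pinehurst.

Oakdale: 7, Rivermont: 1, Pinehurst: 6, Claybrook: 5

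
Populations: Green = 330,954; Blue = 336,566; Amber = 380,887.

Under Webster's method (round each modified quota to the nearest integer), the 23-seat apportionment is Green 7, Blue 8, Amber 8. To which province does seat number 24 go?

Amber

Priority for the next seat is population ÷ (current seats + 0.5).
Priorities: Green 44127.200, Blue 39596.000, Amber 44810.235.
Highest priority: Amber.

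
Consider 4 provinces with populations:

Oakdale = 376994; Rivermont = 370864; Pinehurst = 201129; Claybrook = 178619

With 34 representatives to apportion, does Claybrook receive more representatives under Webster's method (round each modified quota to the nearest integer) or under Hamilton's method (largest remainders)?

Hamilton

Webster: Oakdale 12, Rivermont 11, Pinehurst 6, Claybrook 5.
Hamilton: Oakdale 11, Rivermont 11, Pinehurst 6, Claybrook 6.
Claybrook gets 5 under Webster and 6 under Hamilton.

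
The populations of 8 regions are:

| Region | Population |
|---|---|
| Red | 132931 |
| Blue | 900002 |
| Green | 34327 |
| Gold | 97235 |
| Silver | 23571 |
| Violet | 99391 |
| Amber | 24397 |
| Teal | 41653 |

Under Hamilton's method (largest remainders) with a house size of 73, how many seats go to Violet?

Standard divisor: 1353507 ÷ 73 ≈ 18541.192.
Standard quotas: Red 7.1695, Blue 48.5407, Green 1.8514, Gold 5.2443, Silver 1.2713, Violet 5.3606, Amber 1.3158, Teal 2.2465.
Lower quotas: Red 7, Blue 48, Green 1, Gold 5, Silver 1, Violet 5, Amber 1, Teal 2 (sum 70, leaving 3 seats).
Remainders in descending order: Green 0.8514, Blue 0.5407, Violet 0.3606, Amber 0.3158, Silver 0.2713, Teal 0.2465, Gold 0.2443, Red 0.1695.
The surplus seats go to Green, Blue, Violet.
Violet receives 6.

6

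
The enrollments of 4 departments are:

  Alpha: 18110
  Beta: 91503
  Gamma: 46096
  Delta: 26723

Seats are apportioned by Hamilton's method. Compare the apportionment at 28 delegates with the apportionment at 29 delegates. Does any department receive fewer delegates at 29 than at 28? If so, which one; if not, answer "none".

none

At 28 seats: Alpha 3, Beta 14, Gamma 7, Delta 4.
At 29 seats: Alpha 3, Beta 15, Gamma 7, Delta 4.
No department's allocation decreased.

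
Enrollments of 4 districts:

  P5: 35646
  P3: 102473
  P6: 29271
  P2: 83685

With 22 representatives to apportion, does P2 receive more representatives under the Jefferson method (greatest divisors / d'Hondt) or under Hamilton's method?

Jefferson: P5 3, P3 9, P6 2, P2 8.
Hamilton: P5 3, P3 9, P6 3, P2 7.
P2 gets 8 under Jefferson and 7 under Hamilton.

Jefferson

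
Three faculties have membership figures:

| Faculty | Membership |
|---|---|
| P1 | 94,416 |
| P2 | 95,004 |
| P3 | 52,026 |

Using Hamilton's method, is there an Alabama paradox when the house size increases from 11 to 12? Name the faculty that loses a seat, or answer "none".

At 11 seats: P1 4, P2 4, P3 3.
At 12 seats: P1 5, P2 5, P3 2.
P3 drops from 3 to 2.

P3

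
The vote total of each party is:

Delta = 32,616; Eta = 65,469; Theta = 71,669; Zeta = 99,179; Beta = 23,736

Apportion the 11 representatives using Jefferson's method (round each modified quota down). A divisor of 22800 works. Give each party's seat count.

Delta 1, Eta 2, Theta 3, Zeta 4, Beta 1

With modified divisor 22800: modified quotas Delta 1.431, Eta 2.871, Theta 3.143, Zeta 4.350, Beta 1.041.
Rounding down: Delta 1, Eta 2, Theta 3, Zeta 4, Beta 1 (total 11).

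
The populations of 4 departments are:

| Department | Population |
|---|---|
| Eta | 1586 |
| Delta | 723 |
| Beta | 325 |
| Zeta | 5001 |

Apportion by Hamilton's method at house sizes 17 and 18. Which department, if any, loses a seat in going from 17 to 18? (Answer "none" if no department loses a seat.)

Delta

At 17 seats: Eta 3, Delta 2, Beta 1, Zeta 11.
At 18 seats: Eta 4, Delta 1, Beta 1, Zeta 12.
Delta drops from 2 to 1.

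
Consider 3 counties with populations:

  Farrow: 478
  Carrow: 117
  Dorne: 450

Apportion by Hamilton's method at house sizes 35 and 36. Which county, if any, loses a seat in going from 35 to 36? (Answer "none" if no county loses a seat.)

none

At 35 seats: Farrow 16, Carrow 4, Dorne 15.
At 36 seats: Farrow 16, Carrow 4, Dorne 16.
No county's allocation decreased.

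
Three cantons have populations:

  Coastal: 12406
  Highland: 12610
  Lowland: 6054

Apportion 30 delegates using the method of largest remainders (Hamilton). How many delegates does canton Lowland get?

6

The standard divisor is 31070/30 ≈ 1035.667.
Standard quotas: Coastal 11.9788, Highland 12.1757, Lowland 5.8455.
Lower quotas: Coastal 11, Highland 12, Lowland 5 (sum 28, leaving 2 seats).
Remainders in descending order: Coastal 0.9788, Lowland 0.8455, Highland 0.1757.
The surplus seats go to Coastal, Lowland.
Lowland receives 6.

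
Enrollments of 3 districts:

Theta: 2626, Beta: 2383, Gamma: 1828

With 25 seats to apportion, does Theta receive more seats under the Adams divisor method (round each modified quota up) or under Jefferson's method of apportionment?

Adams: Theta 9, Beta 9, Gamma 7.
Jefferson: Theta 10, Beta 9, Gamma 6.
Theta gets 9 under Adams and 10 under Jefferson.

Jefferson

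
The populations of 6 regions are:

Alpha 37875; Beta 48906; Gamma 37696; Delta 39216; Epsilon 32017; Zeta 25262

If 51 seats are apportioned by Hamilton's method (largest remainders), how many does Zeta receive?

The standard divisor is 220972/51 ≈ 4332.784.
Standard quotas: Alpha 8.7415, Beta 11.2874, Gamma 8.7002, Delta 9.0510, Epsilon 7.3895, Zeta 5.8304.
Lower quotas: Alpha 8, Beta 11, Gamma 8, Delta 9, Epsilon 7, Zeta 5 (sum 48, leaving 3 seats).
Remainders in descending order: Zeta 0.8304, Alpha 0.7415, Gamma 0.7002, Epsilon 0.3895, Beta 0.2874, Delta 0.0510.
The surplus seats go to Zeta, Alpha, Gamma.
Zeta receives 6.

6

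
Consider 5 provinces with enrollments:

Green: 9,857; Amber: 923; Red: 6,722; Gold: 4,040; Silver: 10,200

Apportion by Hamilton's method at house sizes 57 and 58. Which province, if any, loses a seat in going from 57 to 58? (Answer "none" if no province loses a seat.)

At 57 seats: Green 18, Amber 2, Red 12, Gold 7, Silver 18.
At 58 seats: Green 18, Amber 2, Red 12, Gold 7, Silver 19.
No province's allocation decreased.

none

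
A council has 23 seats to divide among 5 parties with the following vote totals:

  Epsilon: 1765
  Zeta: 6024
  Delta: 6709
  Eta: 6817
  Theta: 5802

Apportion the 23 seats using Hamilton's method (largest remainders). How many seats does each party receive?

Epsilon: 1; Zeta: 5; Delta: 6; Eta: 6; Theta: 5

Total 27117; standard divisor 27117/23 = 1179.
Standard quotas: Epsilon 1.4970, Zeta 5.1094, Delta 5.6904, Eta 5.7820, Theta 4.9211.
Lower quotas: Epsilon 1, Zeta 5, Delta 5, Eta 5, Theta 4 (sum 20, leaving 3 seats).
Remainders in descending order: Theta 0.9211, Eta 0.7820, Delta 0.6904, Epsilon 0.4970, Zeta 0.1094.
The surplus seats go to Theta, Eta, Delta.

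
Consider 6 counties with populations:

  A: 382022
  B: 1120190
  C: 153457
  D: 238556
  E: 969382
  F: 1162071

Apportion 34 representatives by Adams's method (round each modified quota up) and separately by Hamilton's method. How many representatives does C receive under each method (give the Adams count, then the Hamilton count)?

Adams: A 3, B 9, C 2, D 2, E 8, F 10.
Hamilton: A 3, B 10, C 1, D 2, E 8, F 10.
C gets 2 under Adams and 1 under Hamilton.

2 and 1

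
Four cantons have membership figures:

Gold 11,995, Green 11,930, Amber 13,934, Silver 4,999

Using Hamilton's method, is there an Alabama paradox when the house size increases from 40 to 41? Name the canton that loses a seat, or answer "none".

At 40 seats: Gold 11, Green 11, Amber 13, Silver 5.
At 41 seats: Gold 12, Green 11, Amber 13, Silver 5.
No canton's allocation decreased.

none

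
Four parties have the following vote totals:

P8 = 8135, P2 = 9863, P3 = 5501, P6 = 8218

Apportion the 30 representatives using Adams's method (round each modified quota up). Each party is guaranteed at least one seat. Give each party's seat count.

Standard divisor 31717/30 ≈ 1057.233; standard quotas: P8 7.695, P2 9.329, P3 5.203, P6 7.773.
Rounding up gives 8, 10, 6, 8 = 32 seats, so the divisor must be adjusted.
With modified divisor 1130: modified quotas P8 7.199, P2 8.728, P3 4.868, P6 7.273.
Rounding up: P8 8, P2 9, P3 5, P6 8 (total 30).

P8 8; P2 9; P3 5; P6 8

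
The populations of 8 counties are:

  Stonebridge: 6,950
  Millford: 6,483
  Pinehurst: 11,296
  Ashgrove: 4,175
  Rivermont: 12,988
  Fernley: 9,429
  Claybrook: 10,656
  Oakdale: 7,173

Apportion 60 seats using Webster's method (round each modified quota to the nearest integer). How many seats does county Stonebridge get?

6

Standard divisor 69150/60 ≈ 1152.5; standard quotas: Stonebridge 6.030, Millford 5.625, Pinehurst 9.801, Ashgrove 3.623, Rivermont 11.269, Fernley 8.181, Claybrook 9.246, Oakdale 6.224.
Rounding to the nearest integer gives Stonebridge 6, Millford 6, Pinehurst 10, Ashgrove 4, Rivermont 11, Fernley 8, Claybrook 9, Oakdale 6 — total 60, matching the house size, so no adjustment is needed.
Stonebridge receives 6.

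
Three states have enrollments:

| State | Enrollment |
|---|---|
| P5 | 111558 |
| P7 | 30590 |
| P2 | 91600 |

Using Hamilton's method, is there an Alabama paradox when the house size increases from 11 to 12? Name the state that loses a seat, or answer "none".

At 11 seats: P5 5, P7 2, P2 4.
At 12 seats: P5 6, P7 1, P2 5.
P7 drops from 2 to 1.

P7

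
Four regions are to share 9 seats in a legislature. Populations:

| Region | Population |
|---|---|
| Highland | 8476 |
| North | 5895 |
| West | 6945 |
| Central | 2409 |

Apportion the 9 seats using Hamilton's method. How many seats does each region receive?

Highland 3; North 2; West 3; Central 1

Total 23725; standard divisor 23725/9 ≈ 2636.111.
Standard quotas: Highland 3.2153, North 2.2362, West 2.6346, Central 0.9138.
Lower quotas: Highland 3, North 2, West 2, Central 0 (sum 7, leaving 2 seats).
Remainders in descending order: Central 0.9138, West 0.6346, North 0.2362, Highland 0.2153.
The surplus seats go to Central, West.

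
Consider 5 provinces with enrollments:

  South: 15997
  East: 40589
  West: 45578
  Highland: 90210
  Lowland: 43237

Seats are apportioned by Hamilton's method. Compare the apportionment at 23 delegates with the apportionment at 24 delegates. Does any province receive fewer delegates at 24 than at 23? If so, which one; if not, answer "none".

none

At 23 seats: South 2, East 4, West 4, Highland 9, Lowland 4.
At 24 seats: South 2, East 4, West 5, Highland 9, Lowland 4.
No province's allocation decreased.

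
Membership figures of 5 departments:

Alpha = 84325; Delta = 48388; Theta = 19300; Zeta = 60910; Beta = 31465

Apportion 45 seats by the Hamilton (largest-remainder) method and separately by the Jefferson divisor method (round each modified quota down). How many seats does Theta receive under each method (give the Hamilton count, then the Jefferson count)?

4 and 3

Hamilton: Alpha 15, Delta 9, Theta 4, Zeta 11, Beta 6.
Jefferson: Alpha 16, Delta 9, Theta 3, Zeta 11, Beta 6.
Theta gets 4 under Hamilton and 3 under Jefferson.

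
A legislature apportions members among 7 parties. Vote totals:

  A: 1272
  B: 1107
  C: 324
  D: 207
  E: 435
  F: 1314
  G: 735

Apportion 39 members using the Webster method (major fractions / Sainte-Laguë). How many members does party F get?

Standard divisor 5394/39 ≈ 138.308; standard quotas: A 9.197, B 8.004, C 2.343, D 1.497, E 3.145, F 9.501, G 5.314.
Rounding to the nearest integer gives 9, 8, 2, 1, 3, 10, 5 = 38 seats, so the divisor must be adjusted.
With modified divisor 136: modified quotas A 9.353, B 8.140, C 2.382, D 1.522, E 3.199, F 9.662, G 5.404.
Rounding to the nearest integer: A 9, B 8, C 2, D 2, E 3, F 10, G 5 (total 39).
F receives 10.

10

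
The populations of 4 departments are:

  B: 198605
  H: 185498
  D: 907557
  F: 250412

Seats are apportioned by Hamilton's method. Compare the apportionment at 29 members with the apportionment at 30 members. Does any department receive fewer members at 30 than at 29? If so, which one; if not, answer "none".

At 29 seats: B 4, H 3, D 17, F 5.
At 30 seats: B 4, H 3, D 18, F 5.
No department's allocation decreased.

none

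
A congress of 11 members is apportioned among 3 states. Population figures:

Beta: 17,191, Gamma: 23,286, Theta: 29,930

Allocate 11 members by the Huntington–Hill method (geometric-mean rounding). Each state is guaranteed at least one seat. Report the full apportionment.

Beta: 3, Gamma: 4, Theta: 4

With divisor 6707: modified quotas Beta 2.563, Gamma 3.472, Theta 4.463.
Geometric-mean thresholds: Beta √(2·3)=2.449, Gamma √(3·4)=3.464, Theta √(4·5)=4.472.
Each quota rounded against its threshold gives Beta 3, Gamma 4, Theta 4 (total 11).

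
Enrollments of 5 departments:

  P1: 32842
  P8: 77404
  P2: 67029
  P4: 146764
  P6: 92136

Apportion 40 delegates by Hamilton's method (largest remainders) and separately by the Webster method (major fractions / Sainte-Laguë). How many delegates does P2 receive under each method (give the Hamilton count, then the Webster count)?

Hamilton: P1 3, P8 7, P2 7, P4 14, P6 9.
Webster: P1 3, P8 8, P2 6, P4 14, P6 9.
P2 gets 7 under Hamilton and 6 under Webster.

7 and 6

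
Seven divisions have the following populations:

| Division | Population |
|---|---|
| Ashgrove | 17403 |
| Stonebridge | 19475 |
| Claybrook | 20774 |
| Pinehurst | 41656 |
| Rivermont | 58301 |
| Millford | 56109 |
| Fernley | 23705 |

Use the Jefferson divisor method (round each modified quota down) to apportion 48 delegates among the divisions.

Ashgrove 3; Stonebridge 4; Claybrook 4; Pinehurst 8; Rivermont 12; Millford 12; Fernley 5

Standard divisor 237423/48 ≈ 4946.312; standard quotas: Ashgrove 3.518, Stonebridge 3.937, Claybrook 4.200, Pinehurst 8.422, Rivermont 11.787, Millford 11.344, Fernley 4.792.
Rounding down gives 3, 3, 4, 8, 11, 11, 4 = 44 seats, so the divisor must be adjusted.
With modified divisor 4650: modified quotas Ashgrove 3.743, Stonebridge 4.188, Claybrook 4.468, Pinehurst 8.958, Rivermont 12.538, Millford 12.066, Fernley 5.098.
Rounding down: Ashgrove 3, Stonebridge 4, Claybrook 4, Pinehurst 8, Rivermont 12, Millford 12, Fernley 5 (total 48).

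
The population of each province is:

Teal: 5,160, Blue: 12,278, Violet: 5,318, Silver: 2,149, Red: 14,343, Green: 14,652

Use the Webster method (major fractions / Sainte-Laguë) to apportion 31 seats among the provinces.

Teal=3; Blue=7; Violet=3; Silver=1; Red=8; Green=9

Standard divisor 53900/31 ≈ 1738.71; standard quotas: Teal 2.968, Blue 7.062, Violet 3.059, Silver 1.236, Red 8.249, Green 8.427.
Rounding to the nearest integer gives 3, 7, 3, 1, 8, 8 = 30 seats, so the divisor must be adjusted.
With modified divisor 1700: modified quotas Teal 3.035, Blue 7.222, Violet 3.128, Silver 1.264, Red 8.437, Green 8.619.
Rounding to the nearest integer: Teal 3, Blue 7, Violet 3, Silver 1, Red 8, Green 9 (total 31).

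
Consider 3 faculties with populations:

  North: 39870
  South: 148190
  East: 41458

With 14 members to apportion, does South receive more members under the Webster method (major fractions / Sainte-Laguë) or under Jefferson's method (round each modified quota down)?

Jefferson

Webster: North 2, South 9, East 3.
Jefferson: North 2, South 10, East 2.
South gets 9 under Webster and 10 under Jefferson.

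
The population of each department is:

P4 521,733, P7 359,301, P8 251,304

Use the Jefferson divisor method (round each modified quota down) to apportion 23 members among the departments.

Standard divisor 1132338/23 ≈ 49232.087; standard quotas: P4 10.597, P7 7.298, P8 5.104.
Rounding down gives 10, 7, 5 = 22 seats, so the divisor must be adjusted.
With modified divisor 46200: modified quotas P4 11.293, P7 7.777, P8 5.439.
Rounding down: P4 11, P7 7, P8 5 (total 23).

P4 11, P7 7, P8 5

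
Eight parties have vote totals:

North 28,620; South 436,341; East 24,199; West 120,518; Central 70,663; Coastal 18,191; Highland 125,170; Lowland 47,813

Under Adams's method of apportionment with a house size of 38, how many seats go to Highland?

6

Standard divisor 871515/38 ≈ 22934.605; standard quotas: North 1.248, South 19.025, East 1.055, West 5.255, Central 3.081, Coastal 0.793, Highland 5.458, Lowland 2.085.
Rounding up gives 2, 20, 2, 6, 4, 1, 6, 3 = 44 seats, so the divisor must be adjusted.
With modified divisor 24796.2: modified quotas North 1.154, South 17.597, East 0.976, West 4.860, Central 2.850, Coastal 0.734, Highland 5.048, Lowland 1.928.
Rounding up: North 2, South 18, East 1, West 5, Central 3, Coastal 1, Highland 6, Lowland 2 (total 38).
Highland receives 6.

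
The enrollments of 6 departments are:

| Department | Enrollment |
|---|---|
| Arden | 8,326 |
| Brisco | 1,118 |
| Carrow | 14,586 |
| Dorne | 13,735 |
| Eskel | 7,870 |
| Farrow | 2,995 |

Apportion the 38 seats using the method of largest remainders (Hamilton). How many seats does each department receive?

Arden=7; Brisco=1; Carrow=11; Dorne=11; Eskel=6; Farrow=2

The standard divisor is 48630/38 ≈ 1279.737.
Standard quotas: Arden 6.5060, Brisco 0.8736, Carrow 11.3977, Dorne 10.7327, Eskel 6.1497, Farrow 2.3403.
Lower quotas: Arden 6, Brisco 0, Carrow 11, Dorne 10, Eskel 6, Farrow 2 (sum 35, leaving 3 seats).
Remainders in descending order: Brisco 0.8736, Dorne 0.7327, Arden 0.5060, Carrow 0.3977, Farrow 0.3403, Eskel 0.1497.
Largest remainders: Brisco, Dorne, Arden receive the extra seats.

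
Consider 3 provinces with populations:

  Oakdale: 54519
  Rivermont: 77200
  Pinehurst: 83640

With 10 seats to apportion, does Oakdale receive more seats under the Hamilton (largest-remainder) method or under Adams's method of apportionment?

Adams

Hamilton: Oakdale 2, Rivermont 4, Pinehurst 4.
Adams: Oakdale 3, Rivermont 3, Pinehurst 4.
Oakdale gets 2 under Hamilton and 3 under Adams.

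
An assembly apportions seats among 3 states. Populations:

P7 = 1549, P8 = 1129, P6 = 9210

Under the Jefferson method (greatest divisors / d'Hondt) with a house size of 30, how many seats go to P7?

4

Standard divisor 11888/30 ≈ 396.267; standard quotas: P7 3.909, P8 2.849, P6 23.242.
Rounding down gives 3, 2, 23 = 28 seats, so the divisor must be adjusted.
With modified divisor 380: modified quotas P7 4.076, P8 2.971, P6 24.237.
Rounding down: P7 4, P8 2, P6 24 (total 30).
P7 receives 4.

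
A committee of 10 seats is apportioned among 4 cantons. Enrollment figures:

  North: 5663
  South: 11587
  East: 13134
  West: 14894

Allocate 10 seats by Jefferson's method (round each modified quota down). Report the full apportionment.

Standard divisor 45278/10 ≈ 4527.8; standard quotas: North 1.251, South 2.559, East 2.901, West 3.289.
Rounding down gives 1, 2, 2, 3 = 8 seats, so the divisor must be adjusted.
With modified divisor 3800: modified quotas North 1.490, South 3.049, East 3.456, West 3.919.
Rounding down: North 1, South 3, East 3, West 3 (total 10).

North: 1; South: 3; East: 3; West: 3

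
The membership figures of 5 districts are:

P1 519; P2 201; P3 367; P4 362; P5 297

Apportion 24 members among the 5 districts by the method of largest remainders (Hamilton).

Standard divisor: 1746 ÷ 24 ≈ 72.75.
Standard quotas: P1 7.134, P2 2.763, P3 5.045, P4 4.976, P5 4.082.
Lower quotas: P1 7, P2 2, P3 5, P4 4, P5 4 (sum 22, leaving 2 seats).
Remainders in descending order: P4 0.976, P2 0.763, P1 0.134, P5 0.082, P3 0.045.
The surplus seats go to P4, P2.

P1 7, P2 3, P3 5, P4 5, P5 4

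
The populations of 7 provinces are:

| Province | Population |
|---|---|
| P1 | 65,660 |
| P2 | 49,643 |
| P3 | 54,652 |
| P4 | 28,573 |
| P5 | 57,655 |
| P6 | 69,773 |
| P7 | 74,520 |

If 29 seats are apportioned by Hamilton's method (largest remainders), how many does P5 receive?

Standard divisor: 400476 ÷ 29 ≈ 13809.517.
Standard quotas: P1 4.7547, P2 3.5948, P3 3.9576, P4 2.0691, P5 4.1750, P6 5.0525, P7 5.3963.
Lower quotas: P1 4, P2 3, P3 3, P4 2, P5 4, P6 5, P7 5 (sum 26, leaving 3 seats).
Remainders in descending order: P3 0.9576, P1 0.7547, P2 0.5948, P7 0.3963, P5 0.1750, P4 0.0691, P6 0.0525.
The surplus seats go to P3, P1, P2.
P5 receives 4.

4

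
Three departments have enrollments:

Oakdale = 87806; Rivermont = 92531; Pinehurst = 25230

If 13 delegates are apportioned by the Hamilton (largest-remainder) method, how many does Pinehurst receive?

Total 205567; standard divisor 205567/13 ≈ 15812.846.
Standard quotas: Oakdale 5.5528, Rivermont 5.8516, Pinehurst 1.5955.
Lower quotas: Oakdale 5, Rivermont 5, Pinehurst 1 (sum 11, leaving 2 seats).
Remainders in descending order: Rivermont 0.8516, Pinehurst 0.5955, Oakdale 0.5528.
The surplus seats go to Rivermont, Pinehurst.
Pinehurst receives 2.

2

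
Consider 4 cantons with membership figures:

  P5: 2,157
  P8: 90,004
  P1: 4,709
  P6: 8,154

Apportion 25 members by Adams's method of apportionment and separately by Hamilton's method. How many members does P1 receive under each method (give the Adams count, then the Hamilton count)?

2 and 1

Adams: P5 1, P8 20, P1 2, P6 2.
Hamilton: P5 1, P8 21, P1 1, P6 2.
P1 gets 2 under Adams and 1 under Hamilton.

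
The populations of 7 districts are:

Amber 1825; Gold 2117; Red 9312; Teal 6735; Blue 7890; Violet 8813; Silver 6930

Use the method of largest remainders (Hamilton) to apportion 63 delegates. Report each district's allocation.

Amber=3, Gold=3, Red=13, Teal=10, Blue=11, Violet=13, Silver=10

Standard divisor: 43622 ÷ 63 ≈ 692.413.
Standard quotas: Amber 2.6357, Gold 3.0574, Red 13.4486, Teal 9.7269, Blue 11.3949, Violet 12.7280, Silver 10.0085.
Lower quotas: Amber 2, Gold 3, Red 13, Teal 9, Blue 11, Violet 12, Silver 10 (sum 60, leaving 3 seats).
Remainders in descending order: Violet 0.7280, Teal 0.7269, Amber 0.6357, Red 0.4486, Blue 0.3949, Gold 0.0574, Silver 0.0085.
Largest remainders: Violet, Teal, Amber receive the extra seats.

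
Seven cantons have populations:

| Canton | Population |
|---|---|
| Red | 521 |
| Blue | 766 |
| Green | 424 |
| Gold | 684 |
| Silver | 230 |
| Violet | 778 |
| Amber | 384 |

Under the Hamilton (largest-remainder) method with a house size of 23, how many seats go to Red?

Standard divisor: 3787 ÷ 23 ≈ 164.652.
Standard quotas: Red 3.164, Blue 4.652, Green 2.575, Gold 4.154, Silver 1.397, Violet 4.725, Amber 2.332.
Lower quotas: Red 3, Blue 4, Green 2, Gold 4, Silver 1, Violet 4, Amber 2 (sum 20, leaving 3 seats).
Remainders in descending order: Violet 0.725, Blue 0.652, Green 0.575, Silver 0.397, Amber 0.332, Red 0.164, Gold 0.154.
The surplus seats go to Violet, Blue, Green.
Red receives 3.

3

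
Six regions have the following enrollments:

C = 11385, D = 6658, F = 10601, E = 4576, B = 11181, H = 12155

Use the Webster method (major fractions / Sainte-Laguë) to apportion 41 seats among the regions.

C=8; D=5; F=8; E=3; B=8; H=9

Standard divisor 56556/41 ≈ 1379.415; standard quotas: C 8.254, D 4.827, F 7.685, E 3.317, B 8.106, H 8.812.
Rounding to the nearest integer gives C 8, D 5, F 8, E 3, B 8, H 9 — total 41, matching the house size, so no adjustment is needed.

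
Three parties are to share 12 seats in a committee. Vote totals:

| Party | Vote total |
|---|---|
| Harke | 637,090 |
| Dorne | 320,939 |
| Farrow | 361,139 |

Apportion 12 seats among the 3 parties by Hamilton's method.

The standard divisor is 1319168/12 ≈ 109930.667.
Standard quotas: Harke 5.7954, Dorne 2.9195, Farrow 3.2852.
Lower quotas: Harke 5, Dorne 2, Farrow 3 (sum 10, leaving 2 seats).
Remainders in descending order: Dorne 0.9195, Harke 0.7954, Farrow 0.2852.
The surplus seats go to Dorne, Harke.

Harke 6, Dorne 3, Farrow 3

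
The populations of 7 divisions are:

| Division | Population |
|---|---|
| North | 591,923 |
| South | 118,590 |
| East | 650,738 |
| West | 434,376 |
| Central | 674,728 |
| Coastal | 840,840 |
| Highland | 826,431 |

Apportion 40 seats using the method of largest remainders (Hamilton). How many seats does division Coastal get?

Total 4137626; standard divisor 4137626/40 ≈ 103440.65.
Standard quotas: North 5.7223, South 1.1465, East 6.2909, West 4.1993, Central 6.5229, Coastal 8.1287, Highland 7.9894.
Lower quotas: North 5, South 1, East 6, West 4, Central 6, Coastal 8, Highland 7 (sum 37, leaving 3 seats).
Remainders in descending order: Highland 0.9894, North 0.7223, Central 0.5229, East 0.2909, West 0.1993, South 0.1465, Coastal 0.1287.
Largest remainders: Highland, North, Central receive the extra seats.
Coastal receives 8.

8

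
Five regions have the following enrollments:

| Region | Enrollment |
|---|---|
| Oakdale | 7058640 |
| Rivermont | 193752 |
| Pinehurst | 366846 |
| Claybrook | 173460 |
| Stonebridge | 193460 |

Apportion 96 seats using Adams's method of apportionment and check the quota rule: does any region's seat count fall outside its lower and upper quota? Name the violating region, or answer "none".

Oakdale

Standard quotas: Oakdale 84.850, Rivermont 2.329, Pinehurst 4.410, Claybrook 2.085, Stonebridge 2.326.
Adams allocation: Oakdale 82, Rivermont 3, Pinehurst 5, Claybrook 3, Stonebridge 3.
Oakdale has quota 84.850 (lower 84, upper 85) but receives 82 — outside the quota interval.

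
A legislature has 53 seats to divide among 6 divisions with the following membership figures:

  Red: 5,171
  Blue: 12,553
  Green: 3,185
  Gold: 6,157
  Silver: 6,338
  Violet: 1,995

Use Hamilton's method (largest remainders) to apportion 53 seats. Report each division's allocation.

Red=8; Blue=19; Green=5; Gold=9; Silver=9; Violet=3

Standard divisor: 35399 ÷ 53 ≈ 667.906.
Standard quotas: Red 7.7421, Blue 18.7946, Green 4.7686, Gold 9.2184, Silver 9.4894, Violet 2.9869.
Lower quotas: Red 7, Blue 18, Green 4, Gold 9, Silver 9, Violet 2 (sum 49, leaving 4 seats).
Remainders in descending order: Violet 0.9869, Blue 0.7946, Green 0.7686, Red 0.7421, Silver 0.4894, Gold 0.2184.
Largest remainders: Violet, Blue, Green, Red receive the extra seats.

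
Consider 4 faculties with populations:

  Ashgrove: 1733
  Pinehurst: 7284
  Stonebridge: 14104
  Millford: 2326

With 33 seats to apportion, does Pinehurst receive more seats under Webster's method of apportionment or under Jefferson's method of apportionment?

Webster: Ashgrove 2, Pinehurst 10, Stonebridge 18, Millford 3.
Jefferson: Ashgrove 2, Pinehurst 9, Stonebridge 19, Millford 3.
Pinehurst gets 10 under Webster and 9 under Jefferson.

Webster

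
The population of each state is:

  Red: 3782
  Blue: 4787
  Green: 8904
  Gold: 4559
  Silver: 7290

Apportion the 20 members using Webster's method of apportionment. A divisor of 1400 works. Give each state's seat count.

With modified divisor 1400: modified quotas Red 2.701, Blue 3.419, Green 6.360, Gold 3.256, Silver 5.207.
Rounding to the nearest integer: Red 3, Blue 3, Green 6, Gold 3, Silver 5 (total 20).

Red: 3, Blue: 3, Green: 6, Gold: 3, Silver: 5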